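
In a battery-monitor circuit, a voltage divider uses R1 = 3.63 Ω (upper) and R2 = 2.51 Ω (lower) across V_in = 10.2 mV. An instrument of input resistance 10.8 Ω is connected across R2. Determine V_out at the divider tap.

First combine the lower leg with the load: R2 ‖ R_L = 2.037 Ω.
Then V_out = V_in · R2'/(R1 + R2') = 10.2 × 2.037/5.667 = 3.666 mV.

V_out ≈ 3.67 mV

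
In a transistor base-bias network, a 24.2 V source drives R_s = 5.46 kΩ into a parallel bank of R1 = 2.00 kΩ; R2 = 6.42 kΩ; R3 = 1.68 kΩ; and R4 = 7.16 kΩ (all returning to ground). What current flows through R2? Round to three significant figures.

I ≈ 0.439 mA

Combine the parallel branches: R_p = (1/2.00 + 1/6.42 + 1/1.68 + 1/7.16)⁻¹ = 0.7191 kΩ.
V_A by voltage divider: V_A = 24.2 × 0.7191/(5.46 + 0.7191) = 2.816 V.
Branch current I = V_A/R2 = 2.816/6.42 = 0.4387 mA.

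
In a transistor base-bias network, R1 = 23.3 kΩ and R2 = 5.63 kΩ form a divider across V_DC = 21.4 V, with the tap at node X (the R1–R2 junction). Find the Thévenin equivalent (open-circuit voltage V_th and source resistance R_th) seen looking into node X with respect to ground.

V_th ≈ 4.16 V, R_th ≈ 4.53 kΩ

V_th is the unloaded tap voltage: V_DC · R2/(R1+R2) = 21.4 × 0.1946 = 4.165 V.
With V_DC suppressed (replaced by a short), R_th = R1 ‖ R2 = (23.30 × 5.63)/(23.30 + 5.63) = 4.534 kΩ.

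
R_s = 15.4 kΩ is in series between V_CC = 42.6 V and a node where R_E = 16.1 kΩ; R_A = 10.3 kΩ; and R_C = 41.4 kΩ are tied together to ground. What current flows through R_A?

I ≈ 1.08 mA

Combine the parallel branches: R_p = (1/16.1 + 1/10.3 + 1/41.4)⁻¹ = 5.454 kΩ.
Node voltage V_A = V_CC · R_p/(R_s + R_p) = 42.6 × 0.2615 = 11.14 V.
Branch current I = V_A/R_A = 11.14/10.3 = 1.082 mA.
(Equivalently: I_total = 2.043 mA, then current-divider fraction G_k/ΣG = 0.5295.)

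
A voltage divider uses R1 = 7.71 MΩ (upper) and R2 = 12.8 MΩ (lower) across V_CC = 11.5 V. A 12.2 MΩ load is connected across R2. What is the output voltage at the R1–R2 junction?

V_out ≈ 5.15 V

R2 ‖ R_L = (12.8 × 12.2)/(12.8 + 12.2) = 6.246 MΩ.
Then V_out = V_CC · R2'/(R1 + R2') = 11.5 × 6.246/13.96 = 5.147 V.
(Unloaded it would be 7.18 V; the load pulls it down.)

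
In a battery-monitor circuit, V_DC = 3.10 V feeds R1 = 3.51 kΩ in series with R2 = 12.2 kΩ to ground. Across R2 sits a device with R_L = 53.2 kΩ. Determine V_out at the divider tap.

First combine the lower leg with the load: R2 ‖ R_L = 9.924 kΩ.
Then V_out = V_DC · R2'/(R1 + R2') = 3.10 × 9.924/13.43 = 2.290 V.

V_out ≈ 2.29 V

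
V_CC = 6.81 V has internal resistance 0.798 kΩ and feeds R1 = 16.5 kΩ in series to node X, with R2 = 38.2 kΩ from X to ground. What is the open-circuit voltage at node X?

R1' = 0.798 + 16.5 = 17.30 kΩ (source resistance + R1).
With X open, the divider is unloaded: V_th = 6.81 × 38.2/55.50 = 4.687 V.

V_th ≈ 4.69 V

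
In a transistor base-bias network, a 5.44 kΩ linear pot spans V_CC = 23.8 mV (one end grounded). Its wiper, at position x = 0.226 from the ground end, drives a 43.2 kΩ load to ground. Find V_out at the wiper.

V_out ≈ 5.26 mV

Lower segment x·R_p = 1.229 kΩ; upper segment (1−x)·R_p = 4.211 kΩ.
Lower segment in parallel with the load: 1.229 ‖ 43.2 = 1.195 kΩ.
Then V_out = V_CC · 1.195/(4.211 + 1.195) = 5.263 mV.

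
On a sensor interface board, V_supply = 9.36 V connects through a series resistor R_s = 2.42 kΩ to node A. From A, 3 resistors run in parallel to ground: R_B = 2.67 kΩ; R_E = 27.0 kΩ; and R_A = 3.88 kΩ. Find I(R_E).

Combine the parallel branches: R_p = (1/2.67 + 1/27.0 + 1/3.88)⁻¹ = 1.494 kΩ.
V_A = 9.36 × 1.494/3.914 = 3.573 V.
I(R_E) = V_A / R_E = 3.573/27.0 = 0.1323 mA.

I ≈ 0.132 mA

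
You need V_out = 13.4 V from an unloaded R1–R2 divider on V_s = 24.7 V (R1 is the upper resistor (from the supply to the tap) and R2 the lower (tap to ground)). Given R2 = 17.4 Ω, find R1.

The divider ratio is R2/(R1+R2) = 13.4/24.7 = 0.5425.
R1 = R2·(1/k − 1) = 17.4 × 0.8433 = 14.67 Ω.

R1 ≈ 14.7 Ω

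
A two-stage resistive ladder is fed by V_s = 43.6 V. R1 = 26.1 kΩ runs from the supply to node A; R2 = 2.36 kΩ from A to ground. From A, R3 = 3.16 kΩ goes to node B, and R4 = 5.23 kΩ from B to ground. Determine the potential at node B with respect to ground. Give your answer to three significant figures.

V_B ≈ 1.79 V

Node A sees R2 in parallel with the series input of stage 2, R3 + R4 = 8.390 kΩ.
Effective lower resistance at A: R2 ‖ 8.390 = 1.842 kΩ.
So V_A = 43.6 × 0.06592 = 2.874 V.
V_B = V_A × 0.6234 = 1.792 V.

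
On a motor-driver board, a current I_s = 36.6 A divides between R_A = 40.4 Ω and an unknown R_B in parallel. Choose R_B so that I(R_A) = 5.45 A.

R_B ≈ 7.07 Ω

In a two-way split, I_A/I_s = R_B/(R_A + R_B).
With f = 0.1489, R_B = R_A · f/(1−f) = 40.4 × 0.1750 = 7.068 Ω.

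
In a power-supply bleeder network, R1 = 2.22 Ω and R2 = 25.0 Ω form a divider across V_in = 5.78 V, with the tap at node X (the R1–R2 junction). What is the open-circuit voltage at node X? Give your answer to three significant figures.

Open-circuit (no load on X): V_th = V_in · R2/(R1 + R2) = 5.78 × 25.0/(2.220 + 25.0) = 5.309 V.

V_th ≈ 5.31 V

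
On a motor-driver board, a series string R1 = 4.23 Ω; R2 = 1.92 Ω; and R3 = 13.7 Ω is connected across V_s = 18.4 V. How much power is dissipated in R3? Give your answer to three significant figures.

Series current I = V_s/ΣR = 18.4/19.85 = 0.9270 A.
V(R3) = I·R = 12.70 V; P = V·I = 12.70 × 0.9270 = 11.77 W.

P ≈ 11.8 W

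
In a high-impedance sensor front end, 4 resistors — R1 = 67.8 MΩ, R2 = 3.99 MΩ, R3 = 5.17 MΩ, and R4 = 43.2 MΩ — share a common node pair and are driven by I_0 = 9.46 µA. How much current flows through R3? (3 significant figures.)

I ≈ 3.80 µA

Total conductance ΣG = 1/67.8 + 1/3.99 + 1/5.17 + 1/43.2 = 0.4819 (units of 1/MΩ).
By the current-divider rule, I = I_0 · G_k/ΣG = 9.46 × 0.4013 = 3.797 µA.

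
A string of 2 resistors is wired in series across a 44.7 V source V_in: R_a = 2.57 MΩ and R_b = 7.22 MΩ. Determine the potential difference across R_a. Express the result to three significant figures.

V ≈ 11.7 V

ΣR = 2.57 + 7.22 = 9.790 MΩ.
V = V_in · R/ΣR = 44.7 × 0.2625 = 11.73 V.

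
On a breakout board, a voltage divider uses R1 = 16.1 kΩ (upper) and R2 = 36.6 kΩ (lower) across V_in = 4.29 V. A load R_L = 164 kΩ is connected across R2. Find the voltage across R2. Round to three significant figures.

R2 ‖ R_L = (36.6 × 164)/(36.6 + 164) = 29.92 kΩ.
Now apply the divider: V_out = 4.29 × 0.6502 = 2.789 V.

V_out ≈ 2.79 V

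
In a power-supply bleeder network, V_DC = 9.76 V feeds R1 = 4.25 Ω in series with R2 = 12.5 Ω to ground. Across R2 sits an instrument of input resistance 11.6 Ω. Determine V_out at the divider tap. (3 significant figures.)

V_out ≈ 5.72 V

R2 ‖ R_L = (12.5 × 11.6)/(12.5 + 11.6) = 6.017 Ω.
Voltage divider with the loaded lower leg: V_out = 9.76 × 6.017/(4.25 + 6.017) = 9.76 × 0.5860 = 5.720 V.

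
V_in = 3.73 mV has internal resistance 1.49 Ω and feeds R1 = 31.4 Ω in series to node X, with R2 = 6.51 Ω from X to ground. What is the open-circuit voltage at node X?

V_th ≈ 0.616 mV

R1' = 1.49 + 31.4 = 32.89 Ω (source resistance + R1).
Open-circuit (no load on X): V_th = V_in · R2/(R1' + R2) = 3.73 × 6.51/(32.89 + 6.51) = 0.6163 mV.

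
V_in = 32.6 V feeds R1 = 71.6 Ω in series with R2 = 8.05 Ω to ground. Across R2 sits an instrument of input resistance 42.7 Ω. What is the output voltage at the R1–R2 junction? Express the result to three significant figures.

V_out ≈ 2.82 V

First combine the lower leg with the load: R2 ‖ R_L = 6.773 Ω.
Now apply the divider: V_out = 32.6 × 0.08642 = 2.817 V.
(Unloaded it would be 3.29 V; the load pulls it down.)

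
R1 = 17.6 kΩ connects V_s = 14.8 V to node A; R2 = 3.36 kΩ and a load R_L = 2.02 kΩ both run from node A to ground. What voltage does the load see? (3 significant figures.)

V_out ≈ 0.990 V

R2 ‖ R_L = (3.36 × 2.02)/(3.36 + 2.02) = 1.262 kΩ.
Voltage divider with the loaded lower leg: V_out = 14.8 × 1.262/(17.6 + 1.262) = 14.8 × 0.06689 = 0.9899 V.
(Unloaded it would be 2.37 V; the load pulls it down.)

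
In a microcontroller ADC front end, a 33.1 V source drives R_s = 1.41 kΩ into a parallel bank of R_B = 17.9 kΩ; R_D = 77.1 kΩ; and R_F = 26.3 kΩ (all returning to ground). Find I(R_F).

I ≈ 1.09 mA

Equivalent of the parallel group: R_p = 9.358 kΩ.
V_A by voltage divider: V_A = 33.1 × 9.358/(1.41 + 9.358) = 28.77 V.
I(R_F) = V_A / R_F = 28.77/26.3 = 1.094 mA.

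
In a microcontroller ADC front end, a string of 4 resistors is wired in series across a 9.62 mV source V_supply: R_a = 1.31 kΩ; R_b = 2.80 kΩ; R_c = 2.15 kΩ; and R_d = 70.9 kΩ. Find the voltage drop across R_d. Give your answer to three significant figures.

V ≈ 8.84 mV

Total series resistance ΣR = 1.31 + 2.80 + 2.15 + 70.9 = 77.16 kΩ.
Voltage divider: V = V_supply · (70.90 / 77.16) = 9.62 × 0.9189 = 8.840 mV.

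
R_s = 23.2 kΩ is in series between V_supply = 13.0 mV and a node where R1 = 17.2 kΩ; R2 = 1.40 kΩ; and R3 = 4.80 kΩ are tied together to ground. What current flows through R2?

I ≈ 0.391 µA

Parallel bank: R_p = 1/(1/17.2 + 1/1.40 + 1/4.80) = 1.020 kΩ.
V_A by voltage divider: V_A = 13.0 × 1.020/(23.2 + 1.020) = 0.5473 mV.
Branch current I = V_A/R2 = 0.5473/1.40 = 0.3909 µA.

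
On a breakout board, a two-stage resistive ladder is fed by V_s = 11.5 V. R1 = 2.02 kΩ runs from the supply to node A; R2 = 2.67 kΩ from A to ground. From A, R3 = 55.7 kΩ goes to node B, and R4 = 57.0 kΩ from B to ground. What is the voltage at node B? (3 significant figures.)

V_B ≈ 3.28 V

Looking into the second stage from A: R3 + R4 = 112.7 kΩ appears in parallel with R2.
R2 ‖ (R3+R4) = 2.608 kΩ.
So V_A = 11.5 × 0.5635 = 6.481 V.
Then the unloaded second divider: V_B = V_A × R4/(R3+R4) = 6.481 × 0.5058 = 3.278 V.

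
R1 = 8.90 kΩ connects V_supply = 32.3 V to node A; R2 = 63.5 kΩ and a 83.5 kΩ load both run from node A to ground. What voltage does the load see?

V_out ≈ 25.9 V

The load sits in parallel with R2, giving an effective lower resistance R2' = R2·R_L/(R2+R_L) = 36.07 kΩ.
Now apply the divider: V_out = 32.3 × 0.8021 = 25.91 V.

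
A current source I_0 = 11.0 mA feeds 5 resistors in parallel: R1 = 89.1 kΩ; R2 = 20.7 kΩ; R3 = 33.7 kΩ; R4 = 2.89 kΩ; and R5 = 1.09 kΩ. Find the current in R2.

ΣG = 1/89.1 + 1/20.7 + 1/33.7 + 1/2.89 + 1/1.09 = 1.353.
Current divider: I(R2) = I_0 · G_k/ΣG = 11.0 × (0.04831/1.353) = 11.0 × 0.03571 = 0.3929 mA.

I ≈ 0.393 mA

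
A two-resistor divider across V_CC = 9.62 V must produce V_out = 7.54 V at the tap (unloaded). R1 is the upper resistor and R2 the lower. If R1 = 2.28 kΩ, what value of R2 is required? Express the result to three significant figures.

R2 ≈ 8.27 kΩ

V_out/V_CC = R2/(R1+R2) = 0.7838.
Rearranging, R2 = R1·k/(1−k) = 2.28 × 3.625 = 8.265 kΩ.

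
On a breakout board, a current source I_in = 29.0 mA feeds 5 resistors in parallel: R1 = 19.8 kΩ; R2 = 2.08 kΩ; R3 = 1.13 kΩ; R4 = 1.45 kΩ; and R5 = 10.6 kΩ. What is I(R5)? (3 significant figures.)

Conductances: ΣG = 1/19.8 + 1/2.08 + 1/1.13 + 1/1.45 + 1/10.6 = 2.200 (1/kΩ).
By the current-divider rule, I = I_in · G_k/ΣG = 29.0 × 0.04288 = 1.243 mA.

I ≈ 1.24 mA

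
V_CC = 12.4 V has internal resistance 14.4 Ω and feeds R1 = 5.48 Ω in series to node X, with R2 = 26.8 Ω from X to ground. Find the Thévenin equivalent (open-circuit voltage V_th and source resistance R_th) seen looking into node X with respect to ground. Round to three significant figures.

R1' = 14.4 + 5.48 = 19.88 Ω (source resistance + R1).
Open-circuit (no load on X): V_th = V_CC · R2/(R1' + R2) = 12.4 × 26.8/(19.88 + 26.8) = 7.119 V.
Zeroing V_CC shorts the top of R1' to ground, so R_th = R1' ‖ R2 = 11.41 Ω.

V_th ≈ 7.12 V, R_th ≈ 11.4 Ω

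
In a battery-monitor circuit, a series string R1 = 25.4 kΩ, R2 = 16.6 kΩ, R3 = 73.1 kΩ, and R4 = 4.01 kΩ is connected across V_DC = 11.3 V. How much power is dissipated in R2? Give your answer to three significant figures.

ΣR = 119.1 kΩ → I = 11.3/119.1 = 0.09487 mA.
P = I²R = 0.009000 × 16.6 = 0.1494 mW.

P ≈ 0.149 mW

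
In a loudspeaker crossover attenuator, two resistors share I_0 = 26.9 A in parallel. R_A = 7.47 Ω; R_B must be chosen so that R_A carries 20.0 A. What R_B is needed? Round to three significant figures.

R_B ≈ 21.7 Ω

Two-branch current divider: I_A = I_0 · R_B/(R_A + R_B).
With f = 0.7435, R_B = R_A · f/(1−f) = 7.47 × 2.899 = 21.65 Ω.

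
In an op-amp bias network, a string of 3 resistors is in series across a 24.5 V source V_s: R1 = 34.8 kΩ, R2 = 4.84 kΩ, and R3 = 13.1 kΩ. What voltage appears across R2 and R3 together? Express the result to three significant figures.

Series total: ΣR = 34.8 + 4.84 + 13.1 = 52.74 kΩ.
R_{R2..R3} = 4.84 + 13.1 = 17.94 kΩ.
Voltage divider: V = V_s · (17.94 / 52.74) = 24.5 × 0.3402 = 8.334 V.

V ≈ 8.33 V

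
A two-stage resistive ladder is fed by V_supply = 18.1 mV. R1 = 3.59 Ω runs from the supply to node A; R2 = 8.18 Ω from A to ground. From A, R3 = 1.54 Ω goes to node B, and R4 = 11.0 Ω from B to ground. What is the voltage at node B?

V_B ≈ 9.20 mV

Looking into the second stage from A: R3 + R4 = 12.54 Ω appears in parallel with R2.
Effective lower resistance at A: R2 ‖ 12.54 = 4.951 Ω.
So V_A = 18.1 × 0.5797 = 10.49 mV.
Stage 2 is unloaded, so V_B = V_A · R4/(R3+R4) = 10.49 × 11.0/12.54 = 9.203 mV.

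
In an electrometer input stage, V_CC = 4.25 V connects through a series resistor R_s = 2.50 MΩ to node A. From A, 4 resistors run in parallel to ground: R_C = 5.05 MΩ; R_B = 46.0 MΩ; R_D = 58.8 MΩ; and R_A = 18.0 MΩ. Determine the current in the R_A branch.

Combine the parallel branches: R_p = (1/5.05 + 1/46.0 + 1/58.8 + 1/18.0)⁻¹ = 3.421 MΩ.
V_A by voltage divider: V_A = 4.25 × 3.421/(2.50 + 3.421) = 2.456 V.
I(R_A) = V_A / R_A = 2.456/18.0 = 0.1364 µA.

I ≈ 0.136 µA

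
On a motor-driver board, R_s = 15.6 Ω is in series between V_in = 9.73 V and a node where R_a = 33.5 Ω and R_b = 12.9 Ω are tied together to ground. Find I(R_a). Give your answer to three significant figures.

I ≈ 0.109 A

Combine the parallel branches: R_p = (1/33.5 + 1/12.9)⁻¹ = 9.314 Ω.
Node voltage V_A = V_in · R_p/(R_s + R_p) = 9.73 × 0.3738 = 3.637 V.
Branch current I = V_A/R_a = 3.637/33.5 = 0.1086 A.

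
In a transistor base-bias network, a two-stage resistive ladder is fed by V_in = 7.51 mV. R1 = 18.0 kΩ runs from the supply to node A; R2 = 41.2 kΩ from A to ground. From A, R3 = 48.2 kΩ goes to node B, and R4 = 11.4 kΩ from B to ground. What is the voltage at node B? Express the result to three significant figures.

V_B ≈ 0.826 mV

Looking into the second stage from A: R3 + R4 = 59.60 kΩ appears in parallel with R2.
Effective lower resistance at A: R2 ‖ 59.60 = 24.36 kΩ.
First divider: V_A = V_in · 24.36/(18.0 + 24.36) = 4.319 mV.
V_B = V_A × 0.1913 = 0.8261 mV.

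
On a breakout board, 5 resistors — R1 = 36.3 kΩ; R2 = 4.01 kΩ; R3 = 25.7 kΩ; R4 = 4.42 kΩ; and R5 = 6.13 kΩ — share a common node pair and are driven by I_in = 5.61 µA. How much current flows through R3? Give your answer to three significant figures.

I ≈ 0.310 µA

Conductances: ΣG = 1/36.3 + 1/4.01 + 1/25.7 + 1/4.42 + 1/6.13 = 0.7052 (1/kΩ).
Current divider: I(R3) = I_in · G_k/ΣG = 5.61 × (0.03891/0.7052) = 5.61 × 0.05518 = 0.3095 µA.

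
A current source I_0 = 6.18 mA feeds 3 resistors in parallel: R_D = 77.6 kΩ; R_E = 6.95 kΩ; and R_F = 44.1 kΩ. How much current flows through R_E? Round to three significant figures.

I ≈ 4.96 mA

ΣG = 1/77.6 + 1/6.95 + 1/44.1 = 0.1794.
By the current-divider rule, I = I_0 · G_k/ΣG = 6.18 × 0.8018 = 4.955 mA.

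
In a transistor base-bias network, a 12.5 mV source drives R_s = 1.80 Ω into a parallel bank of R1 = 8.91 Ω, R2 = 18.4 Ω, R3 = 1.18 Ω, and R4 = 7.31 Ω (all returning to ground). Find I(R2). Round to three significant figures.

Equivalent of the parallel group: R_p = 0.8689 Ω.
Node voltage V_A = V_in · R_p/(R_s + R_p) = 12.5 × 0.3256 = 4.070 mV.
Branch current I = V_A/R2 = 4.070/18.4 = 0.2212 mA.

I ≈ 0.221 mA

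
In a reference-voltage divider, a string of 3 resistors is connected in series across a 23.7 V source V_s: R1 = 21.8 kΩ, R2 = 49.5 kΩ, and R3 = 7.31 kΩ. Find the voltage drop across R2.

Total series resistance ΣR = 21.8 + 49.5 + 7.31 = 78.61 kΩ.
V = V_s · R/ΣR = 23.7 × 0.6297 = 14.92 V.

V ≈ 14.9 V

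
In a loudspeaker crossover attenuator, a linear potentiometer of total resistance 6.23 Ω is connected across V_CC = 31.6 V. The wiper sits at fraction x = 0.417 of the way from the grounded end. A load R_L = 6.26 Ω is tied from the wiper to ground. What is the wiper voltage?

V_out ≈ 10.6 V

Lower segment x·R_p = 2.598 Ω; upper segment (1−x)·R_p = 3.632 Ω.
Lower segment in parallel with the load: 2.598 ‖ 6.26 = 1.836 Ω.
Loaded-divider output: V_out = 31.6 × 0.3358 = 10.61 V.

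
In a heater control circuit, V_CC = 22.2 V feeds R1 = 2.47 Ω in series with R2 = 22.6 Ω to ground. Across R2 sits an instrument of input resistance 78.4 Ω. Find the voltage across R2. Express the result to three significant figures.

First combine the lower leg with the load: R2 ‖ R_L = 17.54 Ω.
Then V_out = V_CC · R2'/(R1 + R2') = 22.2 × 17.54/20.01 = 19.46 V.
(Unloaded it would be 20.0 V; the load pulls it down.)

V_out ≈ 19.5 V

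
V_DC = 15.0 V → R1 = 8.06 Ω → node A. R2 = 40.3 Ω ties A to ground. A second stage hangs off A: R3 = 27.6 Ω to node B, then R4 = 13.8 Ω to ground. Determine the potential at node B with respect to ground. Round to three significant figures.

V_B ≈ 3.59 V

The second stage (R3 + R4 = 41.40 Ω) loads node A in parallel with R2.
Effective lower resistance at A: R2 ‖ 41.40 = 20.42 Ω.
So V_A = 15.0 × 0.7170 = 10.76 V.
Stage 2 is unloaded, so V_B = V_A · R4/(R3+R4) = 10.76 × 13.8/41.40 = 3.585 V.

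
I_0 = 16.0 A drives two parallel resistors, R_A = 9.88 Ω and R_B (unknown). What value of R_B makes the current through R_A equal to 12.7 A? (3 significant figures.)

R_B ≈ 38.0 Ω

In a two-way split, I_A/I_0 = R_B/(R_A + R_B).
With f = 0.7937, R_B = R_A · f/(1−f) = 9.88 × 3.848 = 38.02 Ω.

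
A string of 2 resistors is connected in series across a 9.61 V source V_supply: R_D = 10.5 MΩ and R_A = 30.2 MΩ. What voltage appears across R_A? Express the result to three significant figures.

V ≈ 7.13 V

Total series resistance ΣR = 10.5 + 30.2 = 40.70 MΩ.
V = V_supply · R/ΣR = 9.61 × 0.7420 = 7.131 V.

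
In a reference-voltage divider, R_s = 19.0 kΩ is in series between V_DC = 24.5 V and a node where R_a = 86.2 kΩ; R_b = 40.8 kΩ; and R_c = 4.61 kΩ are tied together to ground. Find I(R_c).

I ≈ 0.915 mA

Combine the parallel branches: R_p = (1/86.2 + 1/40.8 + 1/4.61)⁻¹ = 3.952 kΩ.
V_A = 24.5 × 3.952/22.95 = 4.219 V.
Branch current I = V_A/R_c = 4.219/4.61 = 0.9151 mA.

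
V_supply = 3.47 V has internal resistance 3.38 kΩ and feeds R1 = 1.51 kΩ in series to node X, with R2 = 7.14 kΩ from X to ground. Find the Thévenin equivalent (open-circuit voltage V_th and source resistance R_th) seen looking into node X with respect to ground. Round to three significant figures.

R1' = 3.38 + 1.51 = 4.890 kΩ (source resistance + R1).
Open-circuit (no load on X): V_th = V_supply · R2/(R1' + R2) = 3.47 × 7.14/(4.890 + 7.14) = 2.060 V.
Looking into X with the source shorted: R_th = R1'·R2/(R1'+R2) = 4.890 × 7.14/12.03 = 2.902 kΩ.

V_th ≈ 2.06 V, R_th ≈ 2.90 kΩ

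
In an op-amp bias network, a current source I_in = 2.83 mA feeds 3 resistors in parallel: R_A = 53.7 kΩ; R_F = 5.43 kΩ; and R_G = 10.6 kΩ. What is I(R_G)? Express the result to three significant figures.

I ≈ 0.899 mA

ΣG = 1/53.7 + 1/5.43 + 1/10.6 = 0.2971.
R_G takes the fraction G_k/ΣG = 0.09434/0.2971 = 0.3175, so I = 2.83 × 0.3175 = 0.8986 mA.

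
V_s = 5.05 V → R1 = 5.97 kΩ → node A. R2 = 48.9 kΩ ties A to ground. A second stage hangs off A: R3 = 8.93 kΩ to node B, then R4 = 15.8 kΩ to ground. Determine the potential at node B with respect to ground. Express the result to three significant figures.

The second stage (R3 + R4 = 24.73 kΩ) loads node A in parallel with R2.
R2 ‖ (R3+R4) = 16.42 kΩ.
First divider: V_A = V_s · 16.42/(5.97 + 16.42) = 3.704 V.
V_B = V_A × 0.6389 = 2.366 V.

V_B ≈ 2.37 V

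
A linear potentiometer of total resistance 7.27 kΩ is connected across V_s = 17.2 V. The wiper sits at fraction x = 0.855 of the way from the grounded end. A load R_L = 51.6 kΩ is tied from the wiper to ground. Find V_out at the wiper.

V_out ≈ 14.5 V

The pot divides into 1.054 kΩ above the wiper and 6.216 kΩ below.
Lower segment in parallel with the load: 6.216 ‖ 51.6 = 5.548 kΩ.
Then V_out = V_s · 5.548/(1.054 + 5.548) = 14.45 V.
(Unloaded: V_out = x·V_s = 14.7 V.)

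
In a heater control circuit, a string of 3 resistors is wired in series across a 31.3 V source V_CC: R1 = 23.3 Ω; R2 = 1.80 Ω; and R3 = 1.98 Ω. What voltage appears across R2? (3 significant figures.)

V ≈ 2.08 V

Total series resistance ΣR = 23.3 + 1.80 + 1.98 = 27.08 Ω.
V = V_CC · R/ΣR = 31.3 × 0.06647 = 2.081 V.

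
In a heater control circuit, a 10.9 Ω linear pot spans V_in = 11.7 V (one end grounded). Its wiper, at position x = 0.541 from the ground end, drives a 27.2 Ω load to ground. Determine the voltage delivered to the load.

V_out ≈ 5.76 V

Split the track: R_lower = x·R_p = 5.897 Ω, R_upper = (1−x)·R_p = 5.003 Ω.
(x·R_p) ‖ R_L = 4.846 Ω.
V_out = 11.7 × 4.846/(5.003 + 4.846) = 5.757 V.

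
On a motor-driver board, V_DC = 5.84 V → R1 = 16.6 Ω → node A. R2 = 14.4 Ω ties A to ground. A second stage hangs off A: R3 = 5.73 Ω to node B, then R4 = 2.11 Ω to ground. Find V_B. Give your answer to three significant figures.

Looking into the second stage from A: R3 + R4 = 7.840 Ω appears in parallel with R2.
Effective lower resistance at A: R2 ‖ 7.840 = 5.076 Ω.
V_A = 5.84 × 5.076/(16.6 + 5.076) = 1.368 V.
Stage 2 is unloaded, so V_B = V_A · R4/(R3+R4) = 1.368 × 2.11/7.840 = 0.3681 V.

V_B ≈ 0.368 V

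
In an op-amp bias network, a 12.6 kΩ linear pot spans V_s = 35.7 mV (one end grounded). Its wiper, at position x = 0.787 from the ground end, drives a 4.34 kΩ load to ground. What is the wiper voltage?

Lower segment x·R_p = 9.916 kΩ; upper segment (1−x)·R_p = 2.684 kΩ.
R_L loads the lower segment: effective lower R = 3.019 kΩ.
Loaded-divider output: V_out = 35.7 × 0.5294 = 18.90 mV.

V_out ≈ 18.9 mV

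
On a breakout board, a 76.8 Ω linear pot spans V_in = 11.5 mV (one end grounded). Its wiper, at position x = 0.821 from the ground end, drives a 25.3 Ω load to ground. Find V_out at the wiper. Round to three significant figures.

Lower segment x·R_p = 63.05 Ω; upper segment (1−x)·R_p = 13.75 Ω.
R_L loads the lower segment: effective lower R = 18.06 Ω.
Then V_out = V_in · 18.06/(13.75 + 18.06) = 6.529 mV.
(Unloaded: V_out = x·V_in = 9.44 mV.)

V_out ≈ 6.53 mV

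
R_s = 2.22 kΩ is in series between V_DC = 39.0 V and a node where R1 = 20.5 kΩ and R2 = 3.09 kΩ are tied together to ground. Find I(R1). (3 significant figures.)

Equivalent of the parallel group: R_p = 2.685 kΩ.
Node voltage V_A = V_DC · R_p/(R_s + R_p) = 39.0 × 0.5474 = 21.35 V.
I(R1) = V_A / R1 = 21.35/20.5 = 1.041 mA.
(Check via current divider: I_total = 7.951 mA; share G_k/ΣG = 0.1310 → same result.)

I ≈ 1.04 mA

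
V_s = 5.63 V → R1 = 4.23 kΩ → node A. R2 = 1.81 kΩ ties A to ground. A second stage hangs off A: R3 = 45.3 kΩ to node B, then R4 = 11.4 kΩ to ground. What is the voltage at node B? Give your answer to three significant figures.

Looking into the second stage from A: R3 + R4 = 56.70 kΩ appears in parallel with R2.
Effective lower resistance at A: R2 ‖ 56.70 = 1.754 kΩ.
V_A = 5.63 × 1.754/(4.23 + 1.754) = 1.650 V.
V_B = V_A × 0.2011 = 0.3318 V.

V_B ≈ 0.332 V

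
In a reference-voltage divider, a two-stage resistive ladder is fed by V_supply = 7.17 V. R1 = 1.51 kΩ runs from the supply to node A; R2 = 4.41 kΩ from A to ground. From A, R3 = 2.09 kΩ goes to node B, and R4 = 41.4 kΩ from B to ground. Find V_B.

V_B ≈ 4.96 V

The second stage (R3 + R4 = 43.49 kΩ) loads node A in parallel with R2.
Effective lower resistance at A: R2 ‖ 43.49 = 4.004 kΩ.
First divider: V_A = V_supply · 4.004/(1.51 + 4.004) = 5.207 V.
Then the unloaded second divider: V_B = V_A × R4/(R3+R4) = 5.207 × 0.9519 = 4.956 V.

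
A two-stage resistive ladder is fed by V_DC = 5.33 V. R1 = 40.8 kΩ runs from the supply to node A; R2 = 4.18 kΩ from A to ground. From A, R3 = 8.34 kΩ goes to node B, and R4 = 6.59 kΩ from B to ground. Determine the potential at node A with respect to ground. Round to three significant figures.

V_A ≈ 0.395 V

The second stage (R3 + R4 = 14.93 kΩ) loads node A in parallel with R2.
Effective lower resistance at A: R2 ‖ 14.93 = 3.266 kΩ.
First divider: V_A = V_DC · 3.266/(40.8 + 3.266) = 0.3950 V.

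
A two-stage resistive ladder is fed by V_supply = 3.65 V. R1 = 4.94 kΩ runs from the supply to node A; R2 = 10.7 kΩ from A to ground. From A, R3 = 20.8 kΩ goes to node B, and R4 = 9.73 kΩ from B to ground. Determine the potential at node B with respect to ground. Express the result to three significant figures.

The second stage (R3 + R4 = 30.53 kΩ) loads node A in parallel with R2.
Effective lower resistance at A: R2 ‖ 30.53 = 7.923 kΩ.
V_A = 3.65 × 7.923/(4.94 + 7.923) = 2.248 V.
V_B = V_A × 0.3187 = 0.7165 V.

V_B ≈ 0.717 V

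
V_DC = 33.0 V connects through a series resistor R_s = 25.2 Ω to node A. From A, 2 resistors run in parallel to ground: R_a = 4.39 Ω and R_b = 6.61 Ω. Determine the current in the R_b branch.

Combine the parallel branches: R_p = (1/4.39 + 1/6.61)⁻¹ = 2.638 Ω.
V_A = 33.0 × 2.638/27.84 = 3.127 V.
Branch current I = V_A/R_b = 3.127/6.61 = 0.4731 A.
(Equivalently: I_total = 1.185 A, then current-divider fraction G_k/ΣG = 0.3991.)

I ≈ 0.473 A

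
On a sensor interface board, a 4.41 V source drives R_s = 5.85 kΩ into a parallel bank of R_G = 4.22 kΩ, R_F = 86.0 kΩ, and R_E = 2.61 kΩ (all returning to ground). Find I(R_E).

I ≈ 0.360 mA

Parallel bank: R_p = 1/(1/4.22 + 1/86.0 + 1/2.61) = 1.583 kΩ.
Node voltage V_A = V_in · R_p/(R_s + R_p) = 4.41 × 0.2130 = 0.9392 V.
Branch current I = V_A/R_E = 0.9392/2.61 = 0.3598 mA.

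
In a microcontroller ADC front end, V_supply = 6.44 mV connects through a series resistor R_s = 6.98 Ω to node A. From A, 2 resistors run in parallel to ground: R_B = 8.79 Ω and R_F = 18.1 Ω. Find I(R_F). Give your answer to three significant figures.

I ≈ 0.163 mA

Combine the parallel branches: R_p = (1/8.79 + 1/18.1)⁻¹ = 5.917 Ω.
V_A = 6.44 × 5.917/12.90 = 2.955 mV.
I(R_F) = V_A / R_F = 2.955/18.1 = 0.1632 mA.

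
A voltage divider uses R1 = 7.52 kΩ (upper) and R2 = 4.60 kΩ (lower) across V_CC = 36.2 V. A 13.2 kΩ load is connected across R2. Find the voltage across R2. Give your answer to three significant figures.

V_out ≈ 11.3 V

R2 ‖ R_L = (4.60 × 13.2)/(4.60 + 13.2) = 3.411 kΩ.
Voltage divider with the loaded lower leg: V_out = 36.2 × 3.411/(7.52 + 3.411) = 36.2 × 0.3121 = 11.30 V.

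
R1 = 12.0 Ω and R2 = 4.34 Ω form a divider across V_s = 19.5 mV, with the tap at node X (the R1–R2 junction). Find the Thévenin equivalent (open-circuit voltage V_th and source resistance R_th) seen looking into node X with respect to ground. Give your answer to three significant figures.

V_th ≈ 5.18 mV, R_th ≈ 3.19 Ω

V_th is the unloaded tap voltage: V_s · R2/(R1+R2) = 19.5 × 0.2656 = 5.179 mV.
Zeroing V_s shorts the top of R1 to ground, so R_th = R1 ‖ R2 = 3.187 Ω.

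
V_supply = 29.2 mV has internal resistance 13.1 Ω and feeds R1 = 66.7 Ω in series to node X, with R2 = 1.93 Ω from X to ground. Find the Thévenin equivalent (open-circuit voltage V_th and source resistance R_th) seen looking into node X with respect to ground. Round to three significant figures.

V_th ≈ 0.690 mV, R_th ≈ 1.88 Ω

R1' = 13.1 + 66.7 = 79.80 Ω (source resistance + R1).
V_th is the unloaded tap voltage: V_supply · R2/(R1'+R2) = 29.2 × 0.02361 = 0.6895 mV.
With V_supply suppressed (replaced by a short), R_th = R1' ‖ R2 = (79.80 × 1.93)/(79.80 + 1.93) = 1.884 Ω.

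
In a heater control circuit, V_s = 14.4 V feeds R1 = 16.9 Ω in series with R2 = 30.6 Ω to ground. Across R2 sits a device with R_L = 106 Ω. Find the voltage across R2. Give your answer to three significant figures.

First combine the lower leg with the load: R2 ‖ R_L = 23.75 Ω.
Then V_out = V_s · R2'/(R1 + R2') = 14.4 × 23.75/40.65 = 8.413 V.
(Unloaded it would be 9.28 V; the load pulls it down.)

V_out ≈ 8.41 V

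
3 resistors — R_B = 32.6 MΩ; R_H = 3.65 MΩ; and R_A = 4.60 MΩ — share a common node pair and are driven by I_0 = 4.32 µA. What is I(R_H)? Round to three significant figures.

I ≈ 2.27 µA

Conductances: ΣG = 1/32.6 + 1/3.65 + 1/4.60 = 0.5220 (1/MΩ).
R_H takes the fraction G_k/ΣG = 0.2740/0.5220 = 0.5248, so I = 4.32 × 0.5248 = 2.267 µA.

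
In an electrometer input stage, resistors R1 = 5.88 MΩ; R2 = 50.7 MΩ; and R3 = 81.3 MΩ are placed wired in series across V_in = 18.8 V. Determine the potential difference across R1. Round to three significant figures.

V ≈ 0.802 V

ΣR = 5.88 + 50.7 + 81.3 = 137.9 MΩ.
Voltage divider: V = V_in · (5.880 / 137.9) = 18.8 × 0.04265 = 0.8017 V.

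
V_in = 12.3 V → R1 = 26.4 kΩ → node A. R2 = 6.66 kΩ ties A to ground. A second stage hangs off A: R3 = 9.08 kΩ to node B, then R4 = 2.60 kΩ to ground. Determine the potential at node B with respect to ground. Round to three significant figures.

Node A sees R2 in parallel with the series input of stage 2, R3 + R4 = 11.68 kΩ.
R2 ‖ (R3+R4) = 4.241 kΩ.
V_A = 12.3 × 4.241/(26.4 + 4.241) = 1.703 V.
Stage 2 is unloaded, so V_B = V_A · R4/(R3+R4) = 1.703 × 2.60/11.68 = 0.3790 V.

V_B ≈ 0.379 V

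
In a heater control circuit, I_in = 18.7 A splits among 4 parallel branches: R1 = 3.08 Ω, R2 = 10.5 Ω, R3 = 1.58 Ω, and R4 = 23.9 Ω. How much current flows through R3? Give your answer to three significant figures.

I ≈ 10.8 A

ΣG = 1/3.08 + 1/10.5 + 1/1.58 + 1/23.9 = 1.095.
Current divider: I(R3) = I_in · G_k/ΣG = 18.7 × (0.6329/1.095) = 18.7 × 0.5782 = 10.81 A.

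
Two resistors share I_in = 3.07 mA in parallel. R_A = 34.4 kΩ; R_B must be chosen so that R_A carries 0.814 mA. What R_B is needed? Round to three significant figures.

In a two-way split, I_A/I_in = R_B/(R_A + R_B).
With f = 0.2651, R_B = R_A · f/(1−f) = 34.4 × 0.3608 = 12.41 kΩ.

R_B ≈ 12.4 kΩ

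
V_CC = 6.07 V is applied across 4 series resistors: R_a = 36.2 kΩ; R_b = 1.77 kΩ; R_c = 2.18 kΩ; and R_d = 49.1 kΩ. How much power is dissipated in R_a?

P ≈ 0.167 mW

ΣR = 89.25 kΩ → I = 6.07/89.25 = 0.06801 mA.
P = I²R = 0.004626 × 36.2 = 0.1674 mW.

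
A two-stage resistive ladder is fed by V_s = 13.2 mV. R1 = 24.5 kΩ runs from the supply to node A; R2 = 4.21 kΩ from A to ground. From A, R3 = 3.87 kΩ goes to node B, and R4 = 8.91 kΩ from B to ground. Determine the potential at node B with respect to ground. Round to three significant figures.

Node A sees R2 in parallel with the series input of stage 2, R3 + R4 = 12.78 kΩ.
Effective lower resistance at A: R2 ‖ 12.78 = 3.167 kΩ.
First divider: V_A = V_s · 3.167/(24.5 + 3.167) = 1.511 mV.
V_B = V_A × 0.6972 = 1.053 mV.

V_B ≈ 1.05 mV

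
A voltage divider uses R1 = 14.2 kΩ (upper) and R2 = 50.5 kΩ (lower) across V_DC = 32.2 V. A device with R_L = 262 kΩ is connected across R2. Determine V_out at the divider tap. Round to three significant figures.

V_out ≈ 24.1 V

The load sits in parallel with R2, giving an effective lower resistance R2' = R2·R_L/(R2+R_L) = 42.34 kΩ.
Now apply the divider: V_out = 32.2 × 0.7488 = 24.11 V.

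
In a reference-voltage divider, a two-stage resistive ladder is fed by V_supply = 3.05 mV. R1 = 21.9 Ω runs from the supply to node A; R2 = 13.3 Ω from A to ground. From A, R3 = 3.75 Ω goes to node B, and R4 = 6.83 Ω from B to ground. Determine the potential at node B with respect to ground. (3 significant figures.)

The second stage (R3 + R4 = 10.58 Ω) loads node A in parallel with R2.
R2 ‖ (R3+R4) = 5.893 Ω.
So V_A = 3.05 × 0.2120 = 0.6467 mV.
Then the unloaded second divider: V_B = V_A × R4/(R3+R4) = 0.6467 × 0.6456 = 0.4175 mV.

V_B ≈ 0.417 mV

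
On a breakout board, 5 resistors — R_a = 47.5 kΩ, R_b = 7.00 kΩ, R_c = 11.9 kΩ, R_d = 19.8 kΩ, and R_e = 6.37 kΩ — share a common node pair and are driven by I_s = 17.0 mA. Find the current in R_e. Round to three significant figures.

Conductances: ΣG = 1/47.5 + 1/7.00 + 1/11.9 + 1/19.8 + 1/6.37 = 0.4554 (1/kΩ).
By the current-divider rule, I = I_s · G_k/ΣG = 17.0 × 0.3447 = 5.860 mA.

I ≈ 5.86 mA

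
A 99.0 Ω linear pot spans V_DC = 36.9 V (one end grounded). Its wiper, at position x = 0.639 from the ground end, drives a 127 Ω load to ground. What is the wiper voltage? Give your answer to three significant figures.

The pot divides into 35.74 Ω above the wiper and 63.26 Ω below.
(x·R_p) ‖ R_L = 42.23 Ω.
V_out = 36.9 × 42.23/(35.74 + 42.23) = 19.99 V.

V_out ≈ 20.0 V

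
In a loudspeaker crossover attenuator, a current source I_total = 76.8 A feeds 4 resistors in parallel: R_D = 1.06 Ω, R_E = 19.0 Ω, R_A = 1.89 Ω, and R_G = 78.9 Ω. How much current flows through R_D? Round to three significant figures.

I ≈ 47.1 A

Total conductance ΣG = 1/1.06 + 1/19.0 + 1/1.89 + 1/78.9 = 1.538 (units of 1/Ω).
R_D takes the fraction G_k/ΣG = 0.9434/1.538 = 0.6135, so I = 76.8 × 0.6135 = 47.11 A.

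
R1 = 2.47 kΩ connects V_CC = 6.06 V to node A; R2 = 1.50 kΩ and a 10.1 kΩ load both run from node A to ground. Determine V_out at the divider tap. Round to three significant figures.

The load sits in parallel with R2, giving an effective lower resistance R2' = R2·R_L/(R2+R_L) = 1.306 kΩ.
Then V_out = V_CC · R2'/(R1 + R2') = 6.06 × 1.306/3.776 = 2.096 V.
(Unloaded it would be 2.29 V; the load pulls it down.)

V_out ≈ 2.10 V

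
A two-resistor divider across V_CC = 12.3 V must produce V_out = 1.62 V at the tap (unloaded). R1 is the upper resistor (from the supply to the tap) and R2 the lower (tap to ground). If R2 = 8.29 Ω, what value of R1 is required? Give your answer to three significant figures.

R1 ≈ 54.7 Ω

Required fraction k = V_out/V_CC = 0.1317.
R1 = R2·(1/k − 1) = 8.29 × 6.593 = 54.65 Ω.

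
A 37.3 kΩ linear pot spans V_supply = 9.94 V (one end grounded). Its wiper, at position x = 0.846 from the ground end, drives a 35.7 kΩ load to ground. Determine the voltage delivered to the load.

V_out ≈ 7.40 V

Split the track: R_lower = x·R_p = 31.56 kΩ, R_upper = (1−x)·R_p = 5.744 kΩ.
(x·R_p) ‖ R_L = 16.75 kΩ.
Then V_out = V_supply · 16.75/(5.744 + 16.75) = 7.402 V.
(Unloaded: V_out = x·V_supply = 8.41 V.)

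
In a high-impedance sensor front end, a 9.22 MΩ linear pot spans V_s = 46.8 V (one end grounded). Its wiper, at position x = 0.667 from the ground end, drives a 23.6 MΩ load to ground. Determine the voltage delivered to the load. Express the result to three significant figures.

V_out ≈ 28.7 V

The pot divides into 3.070 MΩ above the wiper and 6.150 MΩ below.
(x·R_p) ‖ R_L = 4.878 MΩ.
Then V_out = V_s · 4.878/(3.070 + 4.878) = 28.72 V.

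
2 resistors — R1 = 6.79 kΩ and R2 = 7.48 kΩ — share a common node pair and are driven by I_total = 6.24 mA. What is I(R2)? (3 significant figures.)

Two-branch current divider: I_k = I_total · R_other/(R_1 + R_2).
So I = 6.24 × 6.79/14.27 = 2.969 mA.

I ≈ 2.97 mA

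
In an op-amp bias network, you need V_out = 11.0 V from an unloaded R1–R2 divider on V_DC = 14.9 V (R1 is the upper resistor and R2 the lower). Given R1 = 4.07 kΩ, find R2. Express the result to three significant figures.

The divider ratio is R2/(R1+R2) = 11.0/14.9 = 0.7383.
Rearranging, R2 = R1·k/(1−k) = 4.07 × 2.821 = 11.48 kΩ.

R2 ≈ 11.5 kΩ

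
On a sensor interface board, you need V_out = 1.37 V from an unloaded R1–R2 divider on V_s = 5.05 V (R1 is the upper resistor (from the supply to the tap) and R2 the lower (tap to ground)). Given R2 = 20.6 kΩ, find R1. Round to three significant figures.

R1 ≈ 55.3 kΩ

The divider ratio is R2/(R1+R2) = 1.37/5.05 = 0.2713.
Rearranging, R1 = R2·(1−k)/k = 20.6 × 2.686 = 55.33 kΩ.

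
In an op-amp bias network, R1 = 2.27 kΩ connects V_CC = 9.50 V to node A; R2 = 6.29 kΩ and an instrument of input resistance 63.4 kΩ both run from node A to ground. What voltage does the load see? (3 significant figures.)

R2 ‖ R_L = (6.29 × 63.4)/(6.29 + 63.4) = 5.722 kΩ.
Then V_out = V_CC · R2'/(R1 + R2') = 9.50 × 5.722/7.992 = 6.802 V.
(Unloaded it would be 6.98 V; the load pulls it down.)

V_out ≈ 6.80 V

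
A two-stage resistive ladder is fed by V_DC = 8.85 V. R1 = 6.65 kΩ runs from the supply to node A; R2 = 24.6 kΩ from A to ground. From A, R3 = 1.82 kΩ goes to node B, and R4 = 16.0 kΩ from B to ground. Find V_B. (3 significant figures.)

Node A sees R2 in parallel with the series input of stage 2, R3 + R4 = 17.82 kΩ.
R2 ‖ (R3+R4) = 10.33 kΩ.
First divider: V_A = V_DC · 10.33/(6.65 + 10.33) = 5.385 V.
Stage 2 is unloaded, so V_B = V_A · R4/(R3+R4) = 5.385 × 16.0/17.82 = 4.835 V.

V_B ≈ 4.83 V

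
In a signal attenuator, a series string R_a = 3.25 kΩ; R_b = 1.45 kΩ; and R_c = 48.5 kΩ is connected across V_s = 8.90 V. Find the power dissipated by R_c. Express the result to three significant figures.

The common current is I = 8.90/53.20 = 0.1673 mA.
V(R_c) = I·R = 8.114 V; P = V·I = 8.114 × 0.1673 = 1.357 mW.

P ≈ 1.36 mW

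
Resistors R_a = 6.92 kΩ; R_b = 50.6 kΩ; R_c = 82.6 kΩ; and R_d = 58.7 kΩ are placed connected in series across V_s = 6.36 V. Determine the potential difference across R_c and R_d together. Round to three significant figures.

Series total: ΣR = 6.92 + 50.6 + 82.6 + 58.7 = 198.8 kΩ.
R_{R_c..R_d} = 82.6 + 58.7 = 141.3 kΩ.
By the voltage-divider rule, V = 6.36 × 141.3/198.8 = 4.520 V.

V ≈ 4.52 V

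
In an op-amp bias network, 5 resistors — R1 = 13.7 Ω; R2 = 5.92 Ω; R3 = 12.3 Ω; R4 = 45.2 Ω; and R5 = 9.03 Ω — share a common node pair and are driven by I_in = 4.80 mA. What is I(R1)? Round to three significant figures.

I ≈ 0.768 mA

ΣG = 1/13.7 + 1/5.92 + 1/12.3 + 1/45.2 + 1/9.03 = 0.4561.
Current divider: I(R1) = I_in · G_k/ΣG = 4.80 × (0.07299/0.4561) = 4.80 × 0.1600 = 0.7682 mA.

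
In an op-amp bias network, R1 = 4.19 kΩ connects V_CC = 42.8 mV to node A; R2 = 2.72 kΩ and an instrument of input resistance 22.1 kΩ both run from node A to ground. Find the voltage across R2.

R2 ‖ R_L = (2.72 × 22.1)/(2.72 + 22.1) = 2.422 kΩ.
Then V_out = V_CC · R2'/(R1 + R2') = 42.8 × 2.422/6.612 = 15.68 mV.
(Unloaded it would be 16.8 mV; the load pulls it down.)

V_out ≈ 15.7 mV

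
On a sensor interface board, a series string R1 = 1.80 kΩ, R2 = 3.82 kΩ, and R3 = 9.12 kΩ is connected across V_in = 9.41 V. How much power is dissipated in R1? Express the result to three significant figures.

P ≈ 0.734 mW

ΣR = 14.74 kΩ → I = 9.41/14.74 = 0.6384 mA.
V(R1) = I·R = 1.149 V; P = V·I = 1.149 × 0.6384 = 0.7336 mW.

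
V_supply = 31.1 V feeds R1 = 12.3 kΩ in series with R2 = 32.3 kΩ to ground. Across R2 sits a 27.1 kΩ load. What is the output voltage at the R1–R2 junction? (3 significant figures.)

V_out ≈ 17.0 V

The load sits in parallel with R2, giving an effective lower resistance R2' = R2·R_L/(R2+R_L) = 14.74 kΩ.
Now apply the divider: V_out = 31.1 × 0.5451 = 16.95 V.
(Unloaded it would be 22.5 V; the load pulls it down.)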